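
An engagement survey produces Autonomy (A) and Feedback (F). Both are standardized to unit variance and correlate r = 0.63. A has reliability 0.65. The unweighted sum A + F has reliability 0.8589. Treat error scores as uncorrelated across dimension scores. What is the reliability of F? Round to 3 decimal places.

0.890

Var(A+F) = 2 + 2·0.63 = 3.260.
True-score variance = ρ_A + ρ_F + 2·0.63, so 0.8589 = (0.65 + ρ_F + 1.26) / 3.260.
ρ_F = 0.8589·3.260 − 0.65 − 1.26 = 0.890.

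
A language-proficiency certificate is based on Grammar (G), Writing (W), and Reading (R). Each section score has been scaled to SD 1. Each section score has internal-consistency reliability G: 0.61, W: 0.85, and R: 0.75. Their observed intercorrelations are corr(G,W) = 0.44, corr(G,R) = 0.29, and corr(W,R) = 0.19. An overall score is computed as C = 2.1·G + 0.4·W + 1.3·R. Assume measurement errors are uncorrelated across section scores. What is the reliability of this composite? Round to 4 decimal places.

0.7533

Var(C) = 2.1² + 0.4² + 1.3² + 2·[0.84·0.44 + 2.73·0.29 + 0.52·0.19] = 6.26 + 2.5202 = 8.7802.
With uncorrelated errors the cross-covariances are all true-score covariance, so they carry over unchanged; only the diagonal terms shrink to ρᵢσᵢ².
True-score variance = [2.1²·0.61 + 0.4²·0.85 + 1.3²·0.75] + 2.5202 = 4.0936 + 2.5202 = 6.6138.
Reliability = 6.6138 / 8.7802 = 0.7533.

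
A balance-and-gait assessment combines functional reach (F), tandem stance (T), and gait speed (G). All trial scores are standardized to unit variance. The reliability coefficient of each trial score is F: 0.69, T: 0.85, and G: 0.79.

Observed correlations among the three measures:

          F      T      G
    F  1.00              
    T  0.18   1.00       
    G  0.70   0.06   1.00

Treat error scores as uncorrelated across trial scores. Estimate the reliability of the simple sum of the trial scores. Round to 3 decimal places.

Var(F+T+G) = 3 + 2·[0.18 + 0.70 + 0.06] = 3 + 1.88 = 4.88.
With uncorrelated errors the cross-covariances are all true-score covariance, so they carry over unchanged; only the diagonal terms shrink to ρᵢσᵢ².
True-score variance = [0.69 + 0.85 + 0.79] + 1.88 = 2.33 + 1.88 = 4.21.
Reliability = 4.21 / 4.88 = 0.863.

0.863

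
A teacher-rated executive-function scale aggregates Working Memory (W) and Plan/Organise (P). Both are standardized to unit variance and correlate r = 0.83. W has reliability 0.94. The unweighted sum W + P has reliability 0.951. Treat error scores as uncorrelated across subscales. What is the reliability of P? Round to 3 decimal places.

0.881

Var(W+P) = 2 + 2·0.83 = 3.660.
True-score variance = ρ_W + ρ_P + 2·0.83, so 0.951 = (0.94 + ρ_P + 1.66) / 3.660.
ρ_P = 0.951·3.660 − 0.94 − 1.66 = 0.881.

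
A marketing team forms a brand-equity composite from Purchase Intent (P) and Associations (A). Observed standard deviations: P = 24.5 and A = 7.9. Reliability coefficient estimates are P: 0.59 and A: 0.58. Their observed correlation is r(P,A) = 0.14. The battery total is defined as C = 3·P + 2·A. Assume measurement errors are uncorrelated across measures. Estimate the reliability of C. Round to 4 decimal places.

0.6119

Var(C) = 3²·24.5² + 2²·7.9² + 2·[6·24.5·7.9·0.14] = 5651.89 + 325.164 = 5977.05.
Under uncorrelated errors the observed covariances equal the true-score covariances, so only the own-variance terms attenuate.
True-score variance = [3²·24.5²·0.59 + 2²·7.9²·0.58] + 325.164 = 3332.12 + 325.164 = 3657.28.
Reliability = 3657.28 / 5977.05 = 0.6119.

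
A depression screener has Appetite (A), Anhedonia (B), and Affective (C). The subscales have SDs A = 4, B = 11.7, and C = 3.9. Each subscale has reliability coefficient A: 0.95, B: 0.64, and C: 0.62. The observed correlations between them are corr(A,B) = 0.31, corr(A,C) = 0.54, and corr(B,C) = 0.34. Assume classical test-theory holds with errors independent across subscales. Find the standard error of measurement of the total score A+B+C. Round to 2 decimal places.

7.47

Var(total) = 168.1 + 76.8924 = 244.992.
True-score variance = 112.24 + 76.8924 = 189.132, so reliability = 0.7720.
Error variance = 244.992 − 189.132 = 55.8602; SEM = √55.8602 = 7.47.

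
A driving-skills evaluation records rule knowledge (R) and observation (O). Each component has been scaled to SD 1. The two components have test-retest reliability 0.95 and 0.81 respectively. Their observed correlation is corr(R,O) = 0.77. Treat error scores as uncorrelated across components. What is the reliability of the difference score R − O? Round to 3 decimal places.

0.478

Var(R−O) = 1 + 1 − 2·0.77 = 2 − 1.54 = 0.46.
With uncorrelated errors the cross-covariances are all true-score covariance, so they carry over unchanged; only the diagonal terms shrink to ρᵢσᵢ².
True-score variance = [0.95 + 0.81] − 1.54 = 1.76 − 1.54 = 0.22.
Reliability = 0.22 / 0.46 = 0.478.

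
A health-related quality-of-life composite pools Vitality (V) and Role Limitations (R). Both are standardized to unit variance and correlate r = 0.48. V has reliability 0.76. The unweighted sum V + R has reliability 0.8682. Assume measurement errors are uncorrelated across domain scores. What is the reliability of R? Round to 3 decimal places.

Var(V+R) = 2 + 2·0.48 = 2.960.
True-score variance = ρ_V + ρ_R + 2·0.48, so 0.8682 = (0.76 + ρ_R + 0.96) / 2.960.
ρ_R = 0.8682·2.960 − 0.76 − 0.96 = 0.850.

0.850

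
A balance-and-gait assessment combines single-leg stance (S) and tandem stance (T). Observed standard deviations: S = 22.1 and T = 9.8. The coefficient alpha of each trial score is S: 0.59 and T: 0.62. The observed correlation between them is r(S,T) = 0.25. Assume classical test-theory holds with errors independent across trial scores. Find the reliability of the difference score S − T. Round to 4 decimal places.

0.5028

Var(S−T) = 22.1² + 9.8² − 2·22.1·9.8·0.25 = 584.45 − 108.29 = 476.16.
Because errors are independent across components, Cov(Tᵢ,Tⱼ) = Cov(Xᵢ,Xⱼ); the off-diagonal part of the true-score variance is the same as above.
True-score variance = [22.1²·0.59 + 9.8²·0.62] − 108.29 = 347.707 − 108.29 = 239.417.
Reliability = 239.417 / 476.16 = 0.5028.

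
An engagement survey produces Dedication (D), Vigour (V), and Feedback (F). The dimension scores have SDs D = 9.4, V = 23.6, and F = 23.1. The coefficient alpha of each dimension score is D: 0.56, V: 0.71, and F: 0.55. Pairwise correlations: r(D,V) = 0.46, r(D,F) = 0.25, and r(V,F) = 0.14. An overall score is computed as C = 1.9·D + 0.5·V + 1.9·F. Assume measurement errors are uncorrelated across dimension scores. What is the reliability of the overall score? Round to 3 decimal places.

0.664

Var(C) = 1.9²·9.4² + 0.5²·23.6² + 1.9²·23.1² + 2·[0.95·9.4·23.6·0.46 + 3.61·9.4·23.1·0.25 + 0.95·23.6·23.1·0.14] = 2384.55 + 730.838 = 3115.39.
With uncorrelated errors the cross-covariances are all true-score covariance, so they carry over unchanged; only the diagonal terms shrink to ρᵢσᵢ².
True-score variance = [1.9²·9.4²·0.56 + 0.5²·23.6²·0.71 + 1.9²·23.1²·0.55] + 730.838 = 1336.97 + 730.838 = 2067.81.
Reliability = 2067.81 / 3115.39 = 0.664.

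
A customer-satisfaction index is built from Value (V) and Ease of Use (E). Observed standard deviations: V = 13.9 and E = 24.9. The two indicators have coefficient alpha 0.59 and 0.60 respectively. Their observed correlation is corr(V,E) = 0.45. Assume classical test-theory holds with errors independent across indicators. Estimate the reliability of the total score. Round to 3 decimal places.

Var(V+E) = 13.9² + 24.9² + 2·[13.9·24.9·0.45] = 813.22 + 311.499 = 1124.72.
Under uncorrelated errors the observed covariances equal the true-score covariances, so only the own-variance terms attenuate.
True-score variance = [13.9²·0.59 + 24.9²·0.60] + 311.499 = 486 + 311.499 = 797.499.
Reliability = 797.499 / 1124.72 = 0.709.

0.709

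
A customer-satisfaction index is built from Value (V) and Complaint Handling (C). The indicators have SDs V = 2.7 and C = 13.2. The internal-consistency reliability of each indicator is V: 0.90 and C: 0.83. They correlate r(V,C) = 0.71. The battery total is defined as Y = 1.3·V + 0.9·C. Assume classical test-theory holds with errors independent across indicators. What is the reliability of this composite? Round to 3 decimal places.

Var(Y) = 1.3²·2.7² + 0.9²·13.2² + 2·[1.17·2.7·13.2·0.71] = 153.454 + 59.2123 = 212.667.
Because errors are independent across components, Cov(Tᵢ,Tⱼ) = Cov(Xᵢ,Xⱼ); the off-diagonal part of the true-score variance is the same as above.
True-score variance = [1.3²·2.7²·0.90 + 0.9²·13.2²·0.83] + 59.2123 = 128.23 + 59.2123 = 187.442.
Reliability = 187.442 / 212.667 = 0.881.

0.881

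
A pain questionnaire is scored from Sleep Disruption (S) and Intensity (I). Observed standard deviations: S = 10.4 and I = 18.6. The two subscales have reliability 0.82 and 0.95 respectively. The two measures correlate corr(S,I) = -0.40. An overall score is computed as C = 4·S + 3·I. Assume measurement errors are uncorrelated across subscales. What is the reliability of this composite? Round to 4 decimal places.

Var(C) = 4²·10.4² + 3²·18.6² + 2·[12·10.4·18.6·(-0.40)] = 4844.2 − 1857.02 = 2987.18.
Because errors are independent across components, Cov(Tᵢ,Tⱼ) = Cov(Xᵢ,Xⱼ); the off-diagonal part of the true-score variance is the same as above.
True-score variance = [4²·10.4²·0.82 + 3²·18.6²·0.95] − 1857.02 = 4377.02 − 1857.02 = 2519.99.
Reliability = 2519.99 / 2987.18 = 0.8436.

0.8436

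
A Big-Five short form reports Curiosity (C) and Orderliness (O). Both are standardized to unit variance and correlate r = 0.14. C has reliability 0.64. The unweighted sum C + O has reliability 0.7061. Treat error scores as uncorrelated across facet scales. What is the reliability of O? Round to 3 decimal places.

0.690

Var(C+O) = 2 + 2·0.14 = 2.280.
True-score variance = ρ_C + ρ_O + 2·0.14, so 0.7061 = (0.64 + ρ_O + 0.28) / 2.280.
ρ_O = 0.7061·2.280 − 0.64 − 0.28 = 0.690.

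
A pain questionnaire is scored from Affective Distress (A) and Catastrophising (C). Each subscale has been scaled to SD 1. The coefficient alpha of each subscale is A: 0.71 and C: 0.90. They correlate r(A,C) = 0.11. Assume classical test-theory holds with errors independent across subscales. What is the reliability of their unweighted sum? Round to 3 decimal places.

0.824

Var(A+C) = 2 + 2·[0.11] = 2 + 0.22 = 2.22.
With uncorrelated errors the cross-covariances are all true-score covariance, so they carry over unchanged; only the diagonal terms shrink to ρᵢσᵢ².
True-score variance = [0.71 + 0.90] + 0.22 = 1.61 + 0.22 = 1.83.
Reliability = 1.83 / 2.22 = 0.824.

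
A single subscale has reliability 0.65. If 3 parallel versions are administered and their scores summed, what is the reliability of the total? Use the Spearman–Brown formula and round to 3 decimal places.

0.848

ρ_k = kρ / (1 + (k−1)ρ) = 3·0.65 / (1 + 2·0.65) = 1.950 / 2.300 = 0.848.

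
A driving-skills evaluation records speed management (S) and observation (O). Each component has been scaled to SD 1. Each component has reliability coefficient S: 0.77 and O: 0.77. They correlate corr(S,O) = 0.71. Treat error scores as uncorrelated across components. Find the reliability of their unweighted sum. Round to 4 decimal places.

Var(S+O) = 2 + 2·[0.71] = 2 + 1.42 = 3.42.
Under uncorrelated errors the observed covariances equal the true-score covariances, so only the own-variance terms attenuate.
True-score variance = [0.77 + 0.77] + 1.42 = 1.54 + 1.42 = 2.96.
Reliability = 2.96 / 3.42 = 0.8655.

0.8655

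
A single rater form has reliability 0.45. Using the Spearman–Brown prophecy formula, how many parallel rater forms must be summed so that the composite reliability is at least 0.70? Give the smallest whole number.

3

k ≥ ρ*(1−ρ₁)/(ρ₁(1−ρ*)) = 0.70·0.55 / (0.45·0.30) = 2.852.
Smallest integer k = 3.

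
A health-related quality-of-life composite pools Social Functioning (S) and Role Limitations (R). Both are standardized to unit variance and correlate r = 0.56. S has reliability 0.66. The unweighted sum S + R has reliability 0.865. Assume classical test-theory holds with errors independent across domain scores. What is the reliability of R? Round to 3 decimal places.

Var(S+R) = 2 + 2·0.56 = 3.120.
True-score variance = ρ_S + ρ_R + 2·0.56, so 0.865 = (0.66 + ρ_R + 1.12) / 3.120.
ρ_R = 0.865·3.120 − 0.66 − 1.12 = 0.919.

0.919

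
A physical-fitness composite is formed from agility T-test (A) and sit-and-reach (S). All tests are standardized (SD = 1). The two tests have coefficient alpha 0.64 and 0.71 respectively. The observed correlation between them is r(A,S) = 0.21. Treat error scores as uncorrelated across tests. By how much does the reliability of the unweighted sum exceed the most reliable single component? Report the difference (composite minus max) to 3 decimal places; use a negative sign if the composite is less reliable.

0.021

Var(sum) = 2 + 0.42 = 2.42; true-score variance = 1.35 + 0.42 = 1.77; composite reliability = 0.7314.
Max component reliability = 0.7100.
Difference = 0.7314 − 0.7100 = 0.021.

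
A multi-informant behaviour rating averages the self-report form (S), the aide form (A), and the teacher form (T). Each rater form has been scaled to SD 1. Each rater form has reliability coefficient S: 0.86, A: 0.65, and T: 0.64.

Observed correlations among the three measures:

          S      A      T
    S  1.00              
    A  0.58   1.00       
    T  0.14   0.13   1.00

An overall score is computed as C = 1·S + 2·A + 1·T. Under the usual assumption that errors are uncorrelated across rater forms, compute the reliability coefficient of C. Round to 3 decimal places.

Var(C) = 1 + 2² + 1 + 2·[2·0.58 + 0.14 + 2·0.13] = 6 + 3.12 = 9.12.
Because errors are independent across components, Cov(Tᵢ,Tⱼ) = Cov(Xᵢ,Xⱼ); the off-diagonal part of the true-score variance is the same as above.
True-score variance = [0.86 + 2²·0.65 + 0.64] + 3.12 = 4.1 + 3.12 = 7.22.
Reliability = 7.22 / 9.12 = 0.792.

0.792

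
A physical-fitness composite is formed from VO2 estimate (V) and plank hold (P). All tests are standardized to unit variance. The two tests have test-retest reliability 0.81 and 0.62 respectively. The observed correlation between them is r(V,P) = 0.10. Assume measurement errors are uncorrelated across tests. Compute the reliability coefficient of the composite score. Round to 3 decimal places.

0.741

Var(V+P) = 2 + 2·[0.10] = 2 + 0.2 = 2.2.
Under uncorrelated errors the observed covariances equal the true-score covariances, so only the own-variance terms attenuate.
True-score variance = [0.81 + 0.62] + 0.2 = 1.43 + 0.2 = 1.63.
Reliability = 1.63 / 2.2 = 0.741.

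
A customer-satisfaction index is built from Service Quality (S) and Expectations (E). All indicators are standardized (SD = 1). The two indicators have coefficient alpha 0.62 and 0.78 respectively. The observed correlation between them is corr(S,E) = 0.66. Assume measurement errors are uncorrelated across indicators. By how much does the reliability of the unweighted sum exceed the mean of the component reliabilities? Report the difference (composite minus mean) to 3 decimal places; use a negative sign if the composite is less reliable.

0.119

Var(sum) = 2 + 1.32 = 3.32; true-score variance = 1.4 + 1.32 = 2.72; composite reliability = 0.8193.
Mean component reliability = 0.7000.
Difference = 0.8193 − 0.7000 = 0.119.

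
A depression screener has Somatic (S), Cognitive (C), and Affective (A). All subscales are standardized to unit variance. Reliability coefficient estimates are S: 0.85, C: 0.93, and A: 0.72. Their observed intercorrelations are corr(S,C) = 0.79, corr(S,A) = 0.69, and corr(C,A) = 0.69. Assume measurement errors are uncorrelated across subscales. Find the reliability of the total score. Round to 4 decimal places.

Var(S+C+A) = 3 + 2·[0.79 + 0.69 + 0.69] = 3 + 4.34 = 7.34.
With uncorrelated errors the cross-covariances are all true-score covariance, so they carry over unchanged; only the diagonal terms shrink to ρᵢσᵢ².
True-score variance = [0.85 + 0.93 + 0.72] + 4.34 = 2.5 + 4.34 = 6.84.
Reliability = 6.84 / 7.34 = 0.9319.

0.9319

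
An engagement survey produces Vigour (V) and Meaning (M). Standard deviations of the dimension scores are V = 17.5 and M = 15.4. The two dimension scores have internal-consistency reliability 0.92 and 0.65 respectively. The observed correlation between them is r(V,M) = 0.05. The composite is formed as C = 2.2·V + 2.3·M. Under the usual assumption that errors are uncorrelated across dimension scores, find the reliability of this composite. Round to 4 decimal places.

0.8059

Var(C) = 2.2²·17.5² + 2.3²·15.4² + 2·[5.06·17.5·15.4·0.05] = 2736.83 + 136.367 = 2873.19.
Under uncorrelated errors the observed covariances equal the true-score covariances, so only the own-variance terms attenuate.
True-score variance = [2.2²·17.5²·0.92 + 2.3²·15.4²·0.65] + 136.367 = 2179.14 + 136.367 = 2315.51.
Reliability = 2315.51 / 2873.19 = 0.8059.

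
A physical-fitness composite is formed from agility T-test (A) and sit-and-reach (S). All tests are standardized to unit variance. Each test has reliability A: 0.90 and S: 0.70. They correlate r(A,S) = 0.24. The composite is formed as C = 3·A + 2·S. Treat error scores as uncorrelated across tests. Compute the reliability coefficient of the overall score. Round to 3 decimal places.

0.868

Var(C) = 3² + 2² + 2·[6·0.24] = 13 + 2.88 = 15.88.
Because errors are independent across components, Cov(Tᵢ,Tⱼ) = Cov(Xᵢ,Xⱼ); the off-diagonal part of the true-score variance is the same as above.
True-score variance = [3²·0.90 + 2²·0.70] + 2.88 = 10.9 + 2.88 = 13.78.
Reliability = 13.78 / 15.88 = 0.868.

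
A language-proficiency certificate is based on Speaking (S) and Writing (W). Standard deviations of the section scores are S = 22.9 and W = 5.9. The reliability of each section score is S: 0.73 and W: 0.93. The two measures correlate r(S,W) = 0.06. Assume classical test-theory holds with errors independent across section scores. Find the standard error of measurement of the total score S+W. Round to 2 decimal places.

12.00

Var(total) = 559.22 + 16.2132 = 575.433.
True-score variance = 415.193 + 16.2132 = 431.406, so reliability = 0.7497.
Error variance = 575.433 − 431.406 = 144.027; SEM = √144.027 = 12.00.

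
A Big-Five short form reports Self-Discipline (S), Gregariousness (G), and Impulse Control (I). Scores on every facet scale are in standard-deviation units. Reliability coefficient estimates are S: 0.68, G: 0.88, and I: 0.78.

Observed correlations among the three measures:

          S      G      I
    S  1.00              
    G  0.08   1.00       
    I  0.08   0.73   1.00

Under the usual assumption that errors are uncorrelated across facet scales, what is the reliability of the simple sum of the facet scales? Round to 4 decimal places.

0.8619

Var(S+G+I) = 3 + 2·[0.08 + 0.08 + 0.73] = 3 + 1.78 = 4.78.
With uncorrelated errors the cross-covariances are all true-score covariance, so they carry over unchanged; only the diagonal terms shrink to ρᵢσᵢ².
True-score variance = [0.68 + 0.88 + 0.78] + 1.78 = 2.34 + 1.78 = 4.12.
Reliability = 4.12 / 4.78 = 0.8619.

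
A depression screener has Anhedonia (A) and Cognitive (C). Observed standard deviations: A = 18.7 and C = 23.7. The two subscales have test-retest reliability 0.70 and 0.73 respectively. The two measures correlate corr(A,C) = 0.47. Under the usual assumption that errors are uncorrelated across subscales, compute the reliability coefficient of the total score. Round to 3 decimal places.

Var(A+C) = 18.7² + 23.7² + 2·[18.7·23.7·0.47] = 911.38 + 416.599 = 1327.98.
Because errors are independent across components, Cov(Tᵢ,Tⱼ) = Cov(Xᵢ,Xⱼ); the off-diagonal part of the true-score variance is the same as above.
True-score variance = [18.7²·0.70 + 23.7²·0.73] + 416.599 = 654.817 + 416.599 = 1071.42.
Reliability = 1071.42 / 1327.98 = 0.807.

0.807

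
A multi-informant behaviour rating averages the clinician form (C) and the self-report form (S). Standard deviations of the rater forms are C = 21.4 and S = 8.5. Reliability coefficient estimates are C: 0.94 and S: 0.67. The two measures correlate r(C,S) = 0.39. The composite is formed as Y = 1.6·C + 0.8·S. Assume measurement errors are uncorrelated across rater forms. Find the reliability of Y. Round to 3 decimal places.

0.939

Var(Y) = 1.6²·21.4² + 0.8²·8.5² + 2·[1.28·21.4·8.5·0.39] = 1218.62 + 181.609 = 1400.23.
Because errors are independent across components, Cov(Tᵢ,Tⱼ) = Cov(Xᵢ,Xⱼ); the off-diagonal part of the true-score variance is the same as above.
True-score variance = [1.6²·21.4²·0.94 + 0.8²·8.5²·0.67] + 181.609 = 1133.02 + 181.609 = 1314.62.
Reliability = 1314.62 / 1400.23 = 0.939.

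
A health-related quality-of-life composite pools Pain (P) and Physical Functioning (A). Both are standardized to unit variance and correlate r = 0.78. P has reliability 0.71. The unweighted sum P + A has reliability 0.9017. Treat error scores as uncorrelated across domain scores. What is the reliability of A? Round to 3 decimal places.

0.940

Var(P+A) = 2 + 2·0.78 = 3.560.
True-score variance = ρ_P + ρ_A + 2·0.78, so 0.9017 = (0.71 + ρ_A + 1.56) / 3.560.
ρ_A = 0.9017·3.560 − 0.71 − 1.56 = 0.940.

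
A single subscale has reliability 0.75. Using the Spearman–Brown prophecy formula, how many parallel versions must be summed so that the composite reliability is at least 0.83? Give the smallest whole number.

k ≥ ρ*(1−ρ₁)/(ρ₁(1−ρ*)) = 0.83·0.25 / (0.75·0.17) = 1.627.
Smallest integer k = 2.

2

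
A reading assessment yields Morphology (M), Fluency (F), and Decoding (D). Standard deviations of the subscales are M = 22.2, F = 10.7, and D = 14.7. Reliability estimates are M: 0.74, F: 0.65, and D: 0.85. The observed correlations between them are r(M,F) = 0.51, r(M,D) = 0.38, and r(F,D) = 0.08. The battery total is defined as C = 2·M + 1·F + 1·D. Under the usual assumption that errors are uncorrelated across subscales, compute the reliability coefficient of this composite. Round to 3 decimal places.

0.823

Var(C) = 2²·22.2² + 10.7² + 14.7² + 2·[2·22.2·10.7·0.51 + 2·22.2·14.7·0.38 + 10.7·14.7·0.08] = 2301.94 + 1005.78 = 3307.72.
With uncorrelated errors the cross-covariances are all true-score covariance, so they carry over unchanged; only the diagonal terms shrink to ρᵢσᵢ².
True-score variance = [2²·22.2²·0.74 + 10.7²·0.65 + 14.7²·0.85] + 1005.78 = 1716.9 + 1005.78 = 2722.69.
Reliability = 2722.69 / 3307.72 = 0.823.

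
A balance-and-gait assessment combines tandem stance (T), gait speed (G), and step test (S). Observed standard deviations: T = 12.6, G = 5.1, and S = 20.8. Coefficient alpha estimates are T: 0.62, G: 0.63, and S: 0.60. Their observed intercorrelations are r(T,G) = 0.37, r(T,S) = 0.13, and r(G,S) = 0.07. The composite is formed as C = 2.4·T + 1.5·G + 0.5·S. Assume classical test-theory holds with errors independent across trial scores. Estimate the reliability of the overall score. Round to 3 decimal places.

Var(C) = 2.4²·12.6² + 1.5²·5.1² + 0.5²·20.8² + 2·[3.6·12.6·5.1·0.37 + 1.2·12.6·20.8·0.13 + 0.75·5.1·20.8·0.07] = 1081.14 + 264.096 = 1345.24.
With uncorrelated errors the cross-covariances are all true-score covariance, so they carry over unchanged; only the diagonal terms shrink to ρᵢσᵢ².
True-score variance = [2.4²·12.6²·0.62 + 1.5²·5.1²·0.63 + 0.5²·20.8²·0.60] + 264.096 = 668.729 + 264.096 = 932.825.
Reliability = 932.825 / 1345.24 = 0.693.

0.693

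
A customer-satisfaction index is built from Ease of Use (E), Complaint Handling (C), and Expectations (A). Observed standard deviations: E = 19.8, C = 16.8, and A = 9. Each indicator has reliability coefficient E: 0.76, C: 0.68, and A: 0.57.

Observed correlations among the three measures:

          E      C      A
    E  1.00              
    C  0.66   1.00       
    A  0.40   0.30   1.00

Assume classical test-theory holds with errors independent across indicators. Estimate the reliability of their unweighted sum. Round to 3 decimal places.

Var(E+C+A) = 19.8² + 16.8² + 9² + 2·[19.8·16.8·0.66 + 19.8·9·0.40 + 16.8·9·0.30] = 755.28 + 672.365 = 1427.64.
Because errors are independent across components, Cov(Tᵢ,Tⱼ) = Cov(Xᵢ,Xⱼ); the off-diagonal part of the true-score variance is the same as above.
True-score variance = [19.8²·0.76 + 16.8²·0.68 + 9²·0.57] + 672.365 = 536.044 + 672.365 = 1208.41.
Reliability = 1208.41 / 1427.64 = 0.846.

0.846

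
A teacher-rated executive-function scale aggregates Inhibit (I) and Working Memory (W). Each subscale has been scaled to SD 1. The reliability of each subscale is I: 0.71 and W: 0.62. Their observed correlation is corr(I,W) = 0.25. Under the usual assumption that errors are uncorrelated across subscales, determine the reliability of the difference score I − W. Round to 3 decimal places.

0.553

Var(I−W) = 1 + 1 − 2·0.25 = 2 − 0.5 = 1.5.
With uncorrelated errors the cross-covariances are all true-score covariance, so they carry over unchanged; only the diagonal terms shrink to ρᵢσᵢ².
True-score variance = [0.71 + 0.62] − 0.5 = 1.33 − 0.5 = 0.83.
Reliability = 0.83 / 1.5 = 0.553.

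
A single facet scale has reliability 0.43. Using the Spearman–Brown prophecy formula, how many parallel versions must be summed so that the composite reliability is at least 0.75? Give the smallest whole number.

k ≥ ρ*(1−ρ₁)/(ρ₁(1−ρ*)) = 0.75·0.57 / (0.43·0.25) = 3.977.
Smallest integer k = 4.

4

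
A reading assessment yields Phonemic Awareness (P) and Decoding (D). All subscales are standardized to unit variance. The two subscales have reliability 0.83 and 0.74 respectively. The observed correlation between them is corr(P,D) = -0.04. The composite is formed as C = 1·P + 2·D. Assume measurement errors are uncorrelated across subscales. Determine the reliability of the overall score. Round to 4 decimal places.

Var(C) = 1 + 2² + 2·[2·(-0.04)] = 5 − 0.16 = 4.84.
Under uncorrelated errors the observed covariances equal the true-score covariances, so only the own-variance terms attenuate.
True-score variance = [0.83 + 2²·0.74] − 0.16 = 3.79 − 0.16 = 3.63.
Reliability = 3.63 / 4.84 = 0.7500.

0.7500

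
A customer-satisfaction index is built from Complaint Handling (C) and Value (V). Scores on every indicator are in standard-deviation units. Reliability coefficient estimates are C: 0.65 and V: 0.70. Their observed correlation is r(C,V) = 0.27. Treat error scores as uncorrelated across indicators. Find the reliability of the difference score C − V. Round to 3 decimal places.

0.555

Var(C−V) = 1 + 1 − 2·0.27 = 2 − 0.54 = 1.46.
With uncorrelated errors the cross-covariances are all true-score covariance, so they carry over unchanged; only the diagonal terms shrink to ρᵢσᵢ².
True-score variance = [0.65 + 0.70] − 0.54 = 1.35 − 0.54 = 0.81.
Reliability = 0.81 / 1.46 = 0.555.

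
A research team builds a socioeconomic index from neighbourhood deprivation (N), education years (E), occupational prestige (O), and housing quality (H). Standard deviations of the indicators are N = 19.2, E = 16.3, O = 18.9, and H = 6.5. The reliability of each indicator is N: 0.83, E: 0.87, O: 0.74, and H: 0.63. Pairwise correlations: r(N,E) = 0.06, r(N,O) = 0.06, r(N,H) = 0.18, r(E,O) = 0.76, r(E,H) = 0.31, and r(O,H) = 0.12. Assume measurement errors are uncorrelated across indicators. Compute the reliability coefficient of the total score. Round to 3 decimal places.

0.881

Var(N+E+O+H) = 19.2² + 16.3² + 18.9² + 6.5² + 2·[19.2·16.3·0.06 + 19.2·18.9·0.06 + 19.2·6.5·0.18 + 16.3·18.9·0.76 + 16.3·6.5·0.31 + 18.9·6.5·0.12] = 1033.79 + 689.468 = 1723.26.
Under uncorrelated errors the observed covariances equal the true-score covariances, so only the own-variance terms attenuate.
True-score variance = [19.2²·0.83 + 16.3²·0.87 + 18.9²·0.74 + 6.5²·0.63] + 689.468 = 828.074 + 689.468 = 1517.54.
Reliability = 1517.54 / 1723.26 = 0.881.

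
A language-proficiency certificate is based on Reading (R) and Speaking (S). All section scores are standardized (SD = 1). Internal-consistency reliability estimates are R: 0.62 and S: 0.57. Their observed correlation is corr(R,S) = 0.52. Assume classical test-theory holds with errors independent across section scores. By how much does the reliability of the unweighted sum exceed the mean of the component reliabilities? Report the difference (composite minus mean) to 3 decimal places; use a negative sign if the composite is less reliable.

Var(sum) = 2 + 1.04 = 3.04; true-score variance = 1.19 + 1.04 = 2.23; composite reliability = 0.7336.
Mean component reliability = 0.5950.
Difference = 0.7336 − 0.5950 = 0.139.

0.139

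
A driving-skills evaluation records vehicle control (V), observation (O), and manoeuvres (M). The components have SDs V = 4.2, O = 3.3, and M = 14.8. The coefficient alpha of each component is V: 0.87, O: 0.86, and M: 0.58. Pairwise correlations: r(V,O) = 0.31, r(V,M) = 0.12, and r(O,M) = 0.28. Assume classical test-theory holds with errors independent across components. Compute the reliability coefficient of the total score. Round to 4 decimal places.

Var(V+O+M) = 4.2² + 3.3² + 14.8² + 2·[4.2·3.3·0.31 + 4.2·14.8·0.12 + 3.3·14.8·0.28] = 247.57 + 50.862 = 298.432.
Under uncorrelated errors the observed covariances equal the true-score covariances, so only the own-variance terms attenuate.
True-score variance = [4.2²·0.87 + 3.3²·0.86 + 14.8²·0.58] + 50.862 = 151.755 + 50.862 = 202.617.
Reliability = 202.617 / 298.432 = 0.6789.

0.6789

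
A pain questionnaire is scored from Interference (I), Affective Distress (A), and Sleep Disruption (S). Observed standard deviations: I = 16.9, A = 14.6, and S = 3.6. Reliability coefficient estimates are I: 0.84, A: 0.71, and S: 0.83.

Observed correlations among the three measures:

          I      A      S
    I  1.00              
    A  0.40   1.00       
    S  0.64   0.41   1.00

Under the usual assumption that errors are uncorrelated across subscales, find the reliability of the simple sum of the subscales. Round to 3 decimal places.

0.868

Var(I+A+S) = 16.9² + 14.6² + 3.6² + 2·[16.9·14.6·0.40 + 16.9·3.6·0.64 + 14.6·3.6·0.41] = 511.73 + 318.366 = 830.096.
Under uncorrelated errors the observed covariances equal the true-score covariances, so only the own-variance terms attenuate.
True-score variance = [16.9²·0.84 + 14.6²·0.71 + 3.6²·0.83] + 318.366 = 402.013 + 318.366 = 720.379.
Reliability = 720.379 / 830.096 = 0.868.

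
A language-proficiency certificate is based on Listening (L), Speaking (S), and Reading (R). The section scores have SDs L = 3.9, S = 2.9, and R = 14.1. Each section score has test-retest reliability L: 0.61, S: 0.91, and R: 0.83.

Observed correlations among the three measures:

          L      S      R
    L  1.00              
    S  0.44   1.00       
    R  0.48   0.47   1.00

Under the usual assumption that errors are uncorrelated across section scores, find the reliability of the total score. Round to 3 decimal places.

Var(L+S+R) = 3.9² + 2.9² + 14.1² + 2·[3.9·2.9·0.44 + 3.9·14.1·0.48 + 2.9·14.1·0.47] = 222.43 + 101.18 = 323.61.
With uncorrelated errors the cross-covariances are all true-score covariance, so they carry over unchanged; only the diagonal terms shrink to ρᵢσᵢ².
True-score variance = [3.9²·0.61 + 2.9²·0.91 + 14.1²·0.83] + 101.18 = 181.943 + 101.18 = 283.123.
Reliability = 283.123 / 323.61 = 0.875.

0.875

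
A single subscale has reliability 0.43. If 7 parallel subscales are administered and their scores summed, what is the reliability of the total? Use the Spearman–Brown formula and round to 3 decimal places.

0.841

ρ_k = kρ / (1 + (k−1)ρ) = 7·0.43 / (1 + 6·0.43) = 3.010 / 3.580 = 0.841.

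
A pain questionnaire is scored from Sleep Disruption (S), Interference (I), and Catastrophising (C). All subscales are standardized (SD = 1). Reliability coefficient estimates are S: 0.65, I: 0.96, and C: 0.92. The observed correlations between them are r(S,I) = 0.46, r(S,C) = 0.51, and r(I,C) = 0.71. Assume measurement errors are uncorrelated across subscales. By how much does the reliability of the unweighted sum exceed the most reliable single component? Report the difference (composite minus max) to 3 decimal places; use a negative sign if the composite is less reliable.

-0.034

Var(sum) = 3 + 3.36 = 6.36; true-score variance = 2.53 + 3.36 = 5.89; composite reliability = 0.9261.
Max component reliability = 0.9600.
Difference = 0.9261 − 0.9600 = -0.034.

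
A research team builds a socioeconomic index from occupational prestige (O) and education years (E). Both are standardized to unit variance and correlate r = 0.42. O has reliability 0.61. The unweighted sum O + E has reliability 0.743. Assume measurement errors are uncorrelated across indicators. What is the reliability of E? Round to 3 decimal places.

0.660

Var(O+E) = 2 + 2·0.42 = 2.840.
True-score variance = ρ_O + ρ_E + 2·0.42, so 0.743 = (0.61 + ρ_E + 0.84) / 2.840.
ρ_E = 0.743·2.840 − 0.61 − 0.84 = 0.660.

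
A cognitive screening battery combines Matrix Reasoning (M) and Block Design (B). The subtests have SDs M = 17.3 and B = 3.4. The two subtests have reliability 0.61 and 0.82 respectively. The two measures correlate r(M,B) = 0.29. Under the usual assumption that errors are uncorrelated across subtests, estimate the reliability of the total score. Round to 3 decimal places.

Var(M+B) = 17.3² + 3.4² + 2·[17.3·3.4·0.29] = 310.85 + 34.1156 = 344.966.
With uncorrelated errors the cross-covariances are all true-score covariance, so they carry over unchanged; only the diagonal terms shrink to ρᵢσᵢ².
True-score variance = [17.3²·0.61 + 3.4²·0.82] + 34.1156 = 192.046 + 34.1156 = 226.162.
Reliability = 226.162 / 344.966 = 0.656.

0.656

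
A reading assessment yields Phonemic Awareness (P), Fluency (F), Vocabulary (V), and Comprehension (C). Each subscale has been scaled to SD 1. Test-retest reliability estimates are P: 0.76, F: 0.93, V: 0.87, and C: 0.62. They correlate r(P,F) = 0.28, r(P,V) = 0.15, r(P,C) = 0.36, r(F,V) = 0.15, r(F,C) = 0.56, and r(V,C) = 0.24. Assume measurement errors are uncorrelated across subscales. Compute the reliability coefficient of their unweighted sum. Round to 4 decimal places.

Var(P+F+V+C) = 4 + 2·[0.28 + 0.15 + 0.36 + 0.15 + 0.56 + 0.24] = 4 + 3.48 = 7.48.
Because errors are independent across components, Cov(Tᵢ,Tⱼ) = Cov(Xᵢ,Xⱼ); the off-diagonal part of the true-score variance is the same as above.
True-score variance = [0.76 + 0.93 + 0.87 + 0.62] + 3.48 = 3.18 + 3.48 = 6.66.
Reliability = 6.66 / 7.48 = 0.8904.

0.8904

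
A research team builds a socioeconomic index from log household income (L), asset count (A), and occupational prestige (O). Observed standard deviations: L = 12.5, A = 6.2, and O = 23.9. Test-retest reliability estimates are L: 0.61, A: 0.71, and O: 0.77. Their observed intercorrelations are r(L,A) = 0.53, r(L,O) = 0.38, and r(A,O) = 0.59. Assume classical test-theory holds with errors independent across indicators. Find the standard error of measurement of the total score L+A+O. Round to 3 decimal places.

14.264

Var(total) = 765.9 + 484.052 = 1249.95.
True-score variance = 562.437 + 484.052 = 1046.49, so reliability = 0.8372.
Error variance = 1249.95 − 1046.49 = 203.463; SEM = √203.463 = 14.264.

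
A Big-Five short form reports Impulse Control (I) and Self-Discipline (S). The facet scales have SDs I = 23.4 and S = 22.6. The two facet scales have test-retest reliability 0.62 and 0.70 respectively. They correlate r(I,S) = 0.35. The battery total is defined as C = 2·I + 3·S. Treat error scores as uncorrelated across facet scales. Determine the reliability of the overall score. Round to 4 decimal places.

Var(C) = 2²·23.4² + 3²·22.6² + 2·[6·23.4·22.6·0.35] = 6787.08 + 2221.13 = 9008.21.
Under uncorrelated errors the observed covariances equal the true-score covariances, so only the own-variance terms attenuate.
True-score variance = [2²·23.4²·0.62 + 3²·22.6²·0.70] + 2221.13 = 4575.74 + 2221.13 = 6796.86.
Reliability = 6796.86 / 9008.21 = 0.7545.

0.7545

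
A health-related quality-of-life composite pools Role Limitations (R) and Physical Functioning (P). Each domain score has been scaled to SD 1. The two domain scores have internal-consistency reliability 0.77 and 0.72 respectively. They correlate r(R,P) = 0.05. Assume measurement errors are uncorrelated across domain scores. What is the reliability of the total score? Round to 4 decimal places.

Var(R+P) = 2 + 2·[0.05] = 2 + 0.1 = 2.1.
With uncorrelated errors the cross-covariances are all true-score covariance, so they carry over unchanged; only the diagonal terms shrink to ρᵢσᵢ².
True-score variance = [0.77 + 0.72] + 0.1 = 1.49 + 0.1 = 1.59.
Reliability = 1.59 / 2.1 = 0.7571.

0.7571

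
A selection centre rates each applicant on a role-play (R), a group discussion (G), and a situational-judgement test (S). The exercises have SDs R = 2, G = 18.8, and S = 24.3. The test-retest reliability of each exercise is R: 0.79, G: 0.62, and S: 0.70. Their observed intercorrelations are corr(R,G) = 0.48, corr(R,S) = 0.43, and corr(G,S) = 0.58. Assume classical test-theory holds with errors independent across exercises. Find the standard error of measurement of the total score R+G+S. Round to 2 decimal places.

17.67

Var(total) = 947.93 + 607.826 = 1555.76.
True-score variance = 635.636 + 607.826 = 1243.46, so reliability = 0.7993.
Error variance = 1555.76 − 1243.46 = 312.294; SEM = √312.294 = 17.67.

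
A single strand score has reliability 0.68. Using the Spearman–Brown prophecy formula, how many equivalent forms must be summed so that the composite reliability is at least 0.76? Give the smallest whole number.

k ≥ ρ*(1−ρ₁)/(ρ₁(1−ρ*)) = 0.76·0.32 / (0.68·0.24) = 1.490.
Smallest integer k = 2.

2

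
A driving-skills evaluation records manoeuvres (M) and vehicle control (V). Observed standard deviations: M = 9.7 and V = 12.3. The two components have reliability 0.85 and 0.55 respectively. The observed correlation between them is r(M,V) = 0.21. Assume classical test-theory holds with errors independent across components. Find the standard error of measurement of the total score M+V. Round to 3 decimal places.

Var(total) = 245.38 + 50.1102 = 295.49.
True-score variance = 163.186 + 50.1102 = 213.296, so reliability = 0.7218.
Error variance = 295.49 − 213.296 = 82.194; SEM = √82.194 = 9.066.

9.066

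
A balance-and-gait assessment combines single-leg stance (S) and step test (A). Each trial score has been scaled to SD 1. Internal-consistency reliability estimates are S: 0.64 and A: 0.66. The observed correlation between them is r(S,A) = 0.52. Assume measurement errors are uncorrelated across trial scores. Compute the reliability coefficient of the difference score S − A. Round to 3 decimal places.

0.271

Var(S−A) = 1 + 1 − 2·0.52 = 2 − 1.04 = 0.96.
With uncorrelated errors the cross-covariances are all true-score covariance, so they carry over unchanged; only the diagonal terms shrink to ρᵢσᵢ².
True-score variance = [0.64 + 0.66] − 1.04 = 1.3 − 1.04 = 0.26.
Reliability = 0.26 / 0.96 = 0.271.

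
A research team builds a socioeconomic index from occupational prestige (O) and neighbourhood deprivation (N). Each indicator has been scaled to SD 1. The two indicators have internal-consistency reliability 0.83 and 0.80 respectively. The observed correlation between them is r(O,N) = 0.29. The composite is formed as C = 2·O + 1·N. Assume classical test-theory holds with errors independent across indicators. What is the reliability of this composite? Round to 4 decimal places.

Var(C) = 2² + 1 + 2·[2·0.29] = 5 + 1.16 = 6.16.
Under uncorrelated errors the observed covariances equal the true-score covariances, so only the own-variance terms attenuate.
True-score variance = [2²·0.83 + 0.80] + 1.16 = 4.12 + 1.16 = 5.28.
Reliability = 5.28 / 6.16 = 0.8571.

0.8571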